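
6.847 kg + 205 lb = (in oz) 3522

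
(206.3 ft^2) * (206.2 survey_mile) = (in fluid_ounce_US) 2.151e+11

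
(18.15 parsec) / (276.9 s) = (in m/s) 2.023e+15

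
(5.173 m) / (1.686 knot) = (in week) 9.861e-06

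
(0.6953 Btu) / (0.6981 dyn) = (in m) 1.051e+08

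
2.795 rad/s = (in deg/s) 160.1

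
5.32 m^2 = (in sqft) 57.26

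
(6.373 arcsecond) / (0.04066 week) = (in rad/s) 1.256e-09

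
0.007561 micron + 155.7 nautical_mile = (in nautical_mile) 155.7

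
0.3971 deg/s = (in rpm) 0.06618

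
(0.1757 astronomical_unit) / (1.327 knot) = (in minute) 6.417e+08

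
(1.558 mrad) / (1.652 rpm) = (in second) 0.009006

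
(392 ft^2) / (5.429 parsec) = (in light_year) 2.298e-32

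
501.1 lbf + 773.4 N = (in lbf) 675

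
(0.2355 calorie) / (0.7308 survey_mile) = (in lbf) 0.0001883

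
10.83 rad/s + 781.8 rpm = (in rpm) 885.2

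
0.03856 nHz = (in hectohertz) 3.856e-13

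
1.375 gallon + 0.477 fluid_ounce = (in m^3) 0.005219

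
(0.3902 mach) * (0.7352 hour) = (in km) 351.7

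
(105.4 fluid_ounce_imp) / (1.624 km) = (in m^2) 1.844e-06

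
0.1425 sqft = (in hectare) 1.324e-06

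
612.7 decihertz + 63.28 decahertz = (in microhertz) 6.941e+08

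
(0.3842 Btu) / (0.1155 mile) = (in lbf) 0.4902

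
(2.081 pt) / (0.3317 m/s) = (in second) 0.002213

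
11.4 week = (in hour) 1915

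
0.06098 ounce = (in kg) 0.001729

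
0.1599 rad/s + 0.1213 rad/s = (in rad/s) 0.2812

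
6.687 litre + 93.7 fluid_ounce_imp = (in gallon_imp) 2.057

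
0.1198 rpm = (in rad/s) 0.01255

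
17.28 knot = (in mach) 0.02611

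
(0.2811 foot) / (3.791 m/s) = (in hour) 6.278e-06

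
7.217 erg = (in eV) 4.504e+12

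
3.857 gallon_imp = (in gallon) 4.632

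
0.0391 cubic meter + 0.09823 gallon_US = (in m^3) 0.03947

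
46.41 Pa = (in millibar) 0.4641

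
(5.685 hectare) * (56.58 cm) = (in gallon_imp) 7.075e+06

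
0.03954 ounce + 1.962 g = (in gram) 3.083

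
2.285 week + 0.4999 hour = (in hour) 384.4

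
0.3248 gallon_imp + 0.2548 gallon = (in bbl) 0.01535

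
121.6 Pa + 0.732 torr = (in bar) 0.002192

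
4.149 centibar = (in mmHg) 31.12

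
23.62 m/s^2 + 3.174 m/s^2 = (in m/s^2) 26.79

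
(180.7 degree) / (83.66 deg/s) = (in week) 3.571e-06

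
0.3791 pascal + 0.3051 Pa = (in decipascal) 6.842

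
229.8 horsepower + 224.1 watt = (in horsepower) 230.1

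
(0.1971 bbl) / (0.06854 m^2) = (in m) 0.4572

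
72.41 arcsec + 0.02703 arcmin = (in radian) 0.0003589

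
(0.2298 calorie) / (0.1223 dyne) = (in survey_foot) 2.579e+06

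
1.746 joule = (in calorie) 0.4173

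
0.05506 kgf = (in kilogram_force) 0.05506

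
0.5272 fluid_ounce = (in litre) 0.01559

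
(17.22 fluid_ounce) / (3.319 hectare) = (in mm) 1.534e-05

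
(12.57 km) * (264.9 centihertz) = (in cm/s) 3.33e+06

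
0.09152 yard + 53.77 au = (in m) 8.044e+12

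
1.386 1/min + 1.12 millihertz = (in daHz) 0.002422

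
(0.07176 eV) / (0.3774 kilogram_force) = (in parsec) 1.007e-37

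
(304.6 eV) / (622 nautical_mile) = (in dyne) 4.237e-18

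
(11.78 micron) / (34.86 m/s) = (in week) 5.587e-13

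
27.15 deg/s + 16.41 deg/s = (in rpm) 7.26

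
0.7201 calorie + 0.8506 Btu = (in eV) 5.62e+21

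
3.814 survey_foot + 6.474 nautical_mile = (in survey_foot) 3.934e+04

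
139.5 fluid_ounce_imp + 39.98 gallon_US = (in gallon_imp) 34.16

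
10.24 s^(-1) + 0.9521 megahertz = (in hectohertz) 9521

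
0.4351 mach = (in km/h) 533.3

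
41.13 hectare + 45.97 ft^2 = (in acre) 101.6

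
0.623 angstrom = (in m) 6.23e-11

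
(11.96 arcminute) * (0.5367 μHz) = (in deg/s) 1.07e-07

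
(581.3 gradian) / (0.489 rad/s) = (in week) 3.087e-05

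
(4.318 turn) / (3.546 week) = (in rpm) 0.0001208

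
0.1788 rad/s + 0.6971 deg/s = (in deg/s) 10.94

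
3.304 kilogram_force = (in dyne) 3.24e+06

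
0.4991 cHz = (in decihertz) 0.04991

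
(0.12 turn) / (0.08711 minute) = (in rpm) 1.378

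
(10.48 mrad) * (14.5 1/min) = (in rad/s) 0.002533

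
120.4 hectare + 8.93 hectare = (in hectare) 129.3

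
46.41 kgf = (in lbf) 102.3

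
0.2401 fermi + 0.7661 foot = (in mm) 233.5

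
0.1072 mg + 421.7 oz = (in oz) 421.7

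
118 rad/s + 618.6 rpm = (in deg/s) 1.047e+04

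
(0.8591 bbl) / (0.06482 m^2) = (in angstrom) 2.107e+10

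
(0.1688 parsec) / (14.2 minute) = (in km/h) 2.201e+13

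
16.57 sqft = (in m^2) 1.539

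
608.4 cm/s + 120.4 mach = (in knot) 7.97e+04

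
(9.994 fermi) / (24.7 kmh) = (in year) 4.619e-23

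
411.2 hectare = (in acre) 1016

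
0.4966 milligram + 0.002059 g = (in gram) 0.002556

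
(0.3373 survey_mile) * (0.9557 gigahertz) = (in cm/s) 5.188e+13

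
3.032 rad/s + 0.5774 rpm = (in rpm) 29.53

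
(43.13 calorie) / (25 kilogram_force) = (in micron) 7.361e+05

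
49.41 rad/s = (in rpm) 471.8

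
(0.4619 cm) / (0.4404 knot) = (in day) 2.36e-07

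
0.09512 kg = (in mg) 9.512e+04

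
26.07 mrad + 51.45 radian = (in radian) 51.48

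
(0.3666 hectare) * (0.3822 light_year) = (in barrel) 8.338e+19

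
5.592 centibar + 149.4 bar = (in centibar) 1.495e+04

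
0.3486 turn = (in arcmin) 7530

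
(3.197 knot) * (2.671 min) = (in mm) 2.636e+05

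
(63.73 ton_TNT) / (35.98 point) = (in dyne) 2.101e+18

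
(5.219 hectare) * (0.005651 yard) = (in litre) 2.697e+05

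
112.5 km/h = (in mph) 69.9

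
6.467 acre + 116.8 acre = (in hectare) 49.88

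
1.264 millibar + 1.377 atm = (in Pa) 1.397e+05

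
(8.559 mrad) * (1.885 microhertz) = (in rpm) 1.541e-07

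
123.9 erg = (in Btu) 1.174e-08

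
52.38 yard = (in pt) 1.358e+05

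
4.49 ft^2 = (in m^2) 0.4171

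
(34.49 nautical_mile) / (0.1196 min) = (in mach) 26.14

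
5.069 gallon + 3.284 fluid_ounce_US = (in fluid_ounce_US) 652.1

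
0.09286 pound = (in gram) 42.12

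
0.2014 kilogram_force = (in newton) 1.975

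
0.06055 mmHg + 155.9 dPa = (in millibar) 0.2366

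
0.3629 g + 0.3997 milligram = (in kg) 0.0003633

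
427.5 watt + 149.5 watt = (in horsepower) 0.7738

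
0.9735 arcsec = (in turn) 7.512e-07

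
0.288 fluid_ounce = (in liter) 0.008517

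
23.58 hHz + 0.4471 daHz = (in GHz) 2.362e-06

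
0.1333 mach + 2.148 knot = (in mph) 104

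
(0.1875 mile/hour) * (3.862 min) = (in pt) 5.506e+04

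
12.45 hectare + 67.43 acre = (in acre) 98.19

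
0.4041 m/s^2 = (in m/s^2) 0.4041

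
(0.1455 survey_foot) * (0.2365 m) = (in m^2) 0.01049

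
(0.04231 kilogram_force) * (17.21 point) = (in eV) 1.572e+16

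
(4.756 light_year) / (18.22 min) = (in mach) 1.209e+11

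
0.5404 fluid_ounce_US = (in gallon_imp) 0.003515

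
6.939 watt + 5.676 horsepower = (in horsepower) 5.685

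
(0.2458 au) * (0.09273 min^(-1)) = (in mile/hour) 1.271e+08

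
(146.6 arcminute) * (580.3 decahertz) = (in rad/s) 247.5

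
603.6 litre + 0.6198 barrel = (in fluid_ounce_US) 2.374e+04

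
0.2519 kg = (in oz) 8.886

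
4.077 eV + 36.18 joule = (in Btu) 0.03429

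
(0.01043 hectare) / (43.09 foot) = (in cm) 794.1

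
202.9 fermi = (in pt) 5.751e-10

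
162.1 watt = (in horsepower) 0.2174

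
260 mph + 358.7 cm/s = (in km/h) 431.3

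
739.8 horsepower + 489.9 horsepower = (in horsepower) 1230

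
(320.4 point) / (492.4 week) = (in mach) 1.115e-12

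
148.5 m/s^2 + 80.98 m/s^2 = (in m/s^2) 229.5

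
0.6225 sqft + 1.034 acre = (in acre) 1.034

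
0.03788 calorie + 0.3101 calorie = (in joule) 1.456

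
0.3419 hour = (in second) 1231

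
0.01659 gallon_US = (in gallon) 0.01659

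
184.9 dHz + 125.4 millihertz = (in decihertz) 186.2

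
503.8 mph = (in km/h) 810.8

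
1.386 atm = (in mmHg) 1053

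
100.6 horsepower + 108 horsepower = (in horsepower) 208.6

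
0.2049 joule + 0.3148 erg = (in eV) 1.279e+18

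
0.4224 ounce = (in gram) 11.97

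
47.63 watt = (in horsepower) 0.06387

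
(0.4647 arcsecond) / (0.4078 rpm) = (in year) 1.673e-12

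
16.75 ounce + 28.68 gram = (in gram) 503.5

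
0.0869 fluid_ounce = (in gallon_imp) 0.0005653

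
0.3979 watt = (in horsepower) 0.0005336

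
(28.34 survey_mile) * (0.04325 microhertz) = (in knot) 0.003834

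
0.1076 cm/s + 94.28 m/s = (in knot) 183.3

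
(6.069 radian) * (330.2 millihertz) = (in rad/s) 2.004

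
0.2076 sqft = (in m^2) 0.01929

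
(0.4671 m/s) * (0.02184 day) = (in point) 2.498e+06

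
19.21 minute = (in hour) 0.3202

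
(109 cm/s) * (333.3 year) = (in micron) 1.146e+16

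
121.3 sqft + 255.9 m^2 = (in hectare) 0.02672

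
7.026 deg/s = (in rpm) 1.171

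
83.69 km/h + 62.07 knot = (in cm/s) 5518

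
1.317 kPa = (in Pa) 1317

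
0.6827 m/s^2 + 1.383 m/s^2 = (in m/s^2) 2.066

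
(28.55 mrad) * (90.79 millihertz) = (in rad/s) 0.002592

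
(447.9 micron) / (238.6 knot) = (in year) 1.157e-13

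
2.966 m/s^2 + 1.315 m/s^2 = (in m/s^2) 4.281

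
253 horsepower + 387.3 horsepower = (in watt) 4.775e+05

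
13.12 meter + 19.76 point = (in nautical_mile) 0.007088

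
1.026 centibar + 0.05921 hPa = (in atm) 0.01018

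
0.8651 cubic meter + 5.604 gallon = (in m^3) 0.8863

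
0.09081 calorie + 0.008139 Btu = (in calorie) 2.143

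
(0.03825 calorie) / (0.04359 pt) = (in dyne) 1.041e+09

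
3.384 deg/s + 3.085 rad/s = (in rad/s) 3.144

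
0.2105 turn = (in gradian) 84.2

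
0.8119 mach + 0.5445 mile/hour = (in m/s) 276.7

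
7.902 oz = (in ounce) 7.902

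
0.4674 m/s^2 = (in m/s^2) 0.4674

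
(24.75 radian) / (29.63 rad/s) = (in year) 2.649e-08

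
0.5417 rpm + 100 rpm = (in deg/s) 603.3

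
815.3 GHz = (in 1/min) 4.892e+13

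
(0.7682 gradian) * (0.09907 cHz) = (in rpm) 0.0001142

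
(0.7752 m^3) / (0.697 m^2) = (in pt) 3153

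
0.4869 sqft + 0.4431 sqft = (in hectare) 8.64e-06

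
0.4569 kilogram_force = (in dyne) 4.481e+05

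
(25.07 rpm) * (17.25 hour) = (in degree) 9.341e+06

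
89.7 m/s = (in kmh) 322.9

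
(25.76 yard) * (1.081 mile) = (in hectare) 4.098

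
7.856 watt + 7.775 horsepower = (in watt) 5806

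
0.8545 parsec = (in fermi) 2.637e+31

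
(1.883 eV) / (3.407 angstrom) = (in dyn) 8.855e-05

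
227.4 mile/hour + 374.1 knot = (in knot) 571.7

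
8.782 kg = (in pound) 19.36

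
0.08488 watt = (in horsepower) 0.0001138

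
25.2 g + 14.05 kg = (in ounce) 496.5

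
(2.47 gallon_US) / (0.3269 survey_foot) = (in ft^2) 1.01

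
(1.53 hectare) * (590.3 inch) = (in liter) 2.294e+08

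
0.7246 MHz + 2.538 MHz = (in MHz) 3.263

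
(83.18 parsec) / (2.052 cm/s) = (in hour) 3.474e+16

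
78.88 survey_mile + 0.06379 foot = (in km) 126.9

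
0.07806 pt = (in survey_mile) 1.711e-08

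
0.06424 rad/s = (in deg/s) 3.681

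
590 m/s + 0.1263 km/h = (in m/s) 590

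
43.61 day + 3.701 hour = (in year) 0.1199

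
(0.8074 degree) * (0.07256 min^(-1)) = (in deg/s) 0.0009764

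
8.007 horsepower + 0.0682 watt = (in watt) 5971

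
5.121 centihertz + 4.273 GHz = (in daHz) 4.273e+08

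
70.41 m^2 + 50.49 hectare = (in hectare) 50.5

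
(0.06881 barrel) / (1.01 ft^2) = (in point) 330.5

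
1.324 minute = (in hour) 0.02207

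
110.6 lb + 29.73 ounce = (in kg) 51.01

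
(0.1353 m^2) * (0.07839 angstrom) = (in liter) 1.061e-09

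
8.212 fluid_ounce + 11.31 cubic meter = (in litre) 1.131e+04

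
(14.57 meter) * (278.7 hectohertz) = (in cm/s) 4.061e+07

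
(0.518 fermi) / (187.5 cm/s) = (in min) 4.604e-18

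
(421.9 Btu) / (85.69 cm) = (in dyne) 5.195e+10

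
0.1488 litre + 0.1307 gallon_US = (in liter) 0.6436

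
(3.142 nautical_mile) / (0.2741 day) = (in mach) 0.0007216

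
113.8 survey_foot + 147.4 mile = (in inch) 9.341e+06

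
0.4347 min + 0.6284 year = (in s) 1.982e+07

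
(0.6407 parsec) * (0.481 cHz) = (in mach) 2.793e+11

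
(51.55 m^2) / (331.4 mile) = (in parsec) 3.132e-21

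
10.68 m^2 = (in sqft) 115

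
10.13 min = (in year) 1.927e-05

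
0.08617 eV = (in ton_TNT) 3.3e-30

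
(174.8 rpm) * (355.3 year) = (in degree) 1.175e+13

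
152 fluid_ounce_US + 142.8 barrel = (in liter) 2.271e+04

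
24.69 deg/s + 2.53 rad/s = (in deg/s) 169.6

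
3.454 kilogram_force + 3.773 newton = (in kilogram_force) 3.839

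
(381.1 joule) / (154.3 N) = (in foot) 8.103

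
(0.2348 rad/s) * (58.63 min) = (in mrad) 8.26e+05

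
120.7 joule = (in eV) 7.534e+20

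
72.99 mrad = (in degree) 4.182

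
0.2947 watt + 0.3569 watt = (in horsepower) 0.0008738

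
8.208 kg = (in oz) 289.5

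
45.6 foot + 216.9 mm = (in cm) 1412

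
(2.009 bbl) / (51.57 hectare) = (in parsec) 2.007e-23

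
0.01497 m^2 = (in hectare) 1.497e-06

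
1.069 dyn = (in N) 1.069e-05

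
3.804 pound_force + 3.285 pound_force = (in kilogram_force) 3.216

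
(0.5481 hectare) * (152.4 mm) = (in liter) 8.353e+05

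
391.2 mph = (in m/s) 174.9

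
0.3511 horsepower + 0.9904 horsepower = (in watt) 1000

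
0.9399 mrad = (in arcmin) 3.231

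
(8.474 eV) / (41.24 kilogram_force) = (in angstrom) 3.357e-11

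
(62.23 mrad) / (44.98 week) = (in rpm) 2.184e-08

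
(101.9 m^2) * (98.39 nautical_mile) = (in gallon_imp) 4.084e+09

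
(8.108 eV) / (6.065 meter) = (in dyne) 2.142e-14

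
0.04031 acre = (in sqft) 1756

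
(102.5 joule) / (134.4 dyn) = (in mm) 7.626e+07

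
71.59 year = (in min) 3.763e+07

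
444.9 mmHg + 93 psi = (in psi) 101.6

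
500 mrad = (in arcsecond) 1.031e+05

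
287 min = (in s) 1.722e+04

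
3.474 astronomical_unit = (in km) 5.197e+08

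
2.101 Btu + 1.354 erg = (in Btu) 2.101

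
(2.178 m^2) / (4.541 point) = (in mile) 0.8448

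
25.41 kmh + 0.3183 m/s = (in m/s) 7.377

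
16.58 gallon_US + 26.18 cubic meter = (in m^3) 26.24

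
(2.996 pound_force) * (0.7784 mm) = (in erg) 1.037e+05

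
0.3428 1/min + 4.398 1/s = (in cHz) 440.4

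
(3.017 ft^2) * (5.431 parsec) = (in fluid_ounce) 1.588e+21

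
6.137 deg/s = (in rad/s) 0.1071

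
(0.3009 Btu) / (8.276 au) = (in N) 2.564e-10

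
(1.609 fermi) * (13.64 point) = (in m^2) 7.742e-18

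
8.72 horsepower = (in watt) 6503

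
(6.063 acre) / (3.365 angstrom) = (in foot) 2.392e+14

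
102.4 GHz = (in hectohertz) 1.024e+09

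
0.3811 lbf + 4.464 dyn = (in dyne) 1.695e+05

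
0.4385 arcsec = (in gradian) 0.0001353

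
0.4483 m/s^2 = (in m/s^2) 0.4483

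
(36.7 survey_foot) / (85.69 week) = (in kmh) 7.77e-07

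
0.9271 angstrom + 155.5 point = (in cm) 5.486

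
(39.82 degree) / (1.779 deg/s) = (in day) 0.0002591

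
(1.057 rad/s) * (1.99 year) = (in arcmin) 2.28e+11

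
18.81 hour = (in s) 6.772e+04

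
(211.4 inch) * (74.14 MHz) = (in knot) 7.738e+08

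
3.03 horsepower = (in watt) 2259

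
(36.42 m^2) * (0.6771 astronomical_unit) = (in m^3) 3.689e+12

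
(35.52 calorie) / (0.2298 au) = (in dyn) 0.0004323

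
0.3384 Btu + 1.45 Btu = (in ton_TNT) 4.51e-07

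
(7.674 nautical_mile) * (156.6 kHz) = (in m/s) 2.226e+09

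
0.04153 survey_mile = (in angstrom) 6.684e+11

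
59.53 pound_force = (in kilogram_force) 27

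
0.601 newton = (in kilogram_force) 0.06128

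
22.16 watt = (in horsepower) 0.02972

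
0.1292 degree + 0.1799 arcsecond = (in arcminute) 7.755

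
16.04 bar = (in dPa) 1.604e+07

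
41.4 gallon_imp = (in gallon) 49.72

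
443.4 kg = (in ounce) 1.564e+04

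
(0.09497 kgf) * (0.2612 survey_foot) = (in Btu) 7.028e-05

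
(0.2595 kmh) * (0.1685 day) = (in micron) 1.049e+09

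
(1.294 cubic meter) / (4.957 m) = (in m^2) 0.261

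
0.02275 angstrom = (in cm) 2.275e-10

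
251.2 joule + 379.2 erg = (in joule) 251.2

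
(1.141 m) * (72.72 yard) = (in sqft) 816.7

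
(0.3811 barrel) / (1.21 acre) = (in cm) 0.001237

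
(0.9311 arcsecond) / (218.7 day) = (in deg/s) 1.369e-11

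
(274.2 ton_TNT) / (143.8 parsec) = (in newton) 2.586e-07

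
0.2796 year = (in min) 1.47e+05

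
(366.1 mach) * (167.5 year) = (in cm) 6.585e+16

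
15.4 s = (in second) 15.4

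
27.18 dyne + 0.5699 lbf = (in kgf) 0.2585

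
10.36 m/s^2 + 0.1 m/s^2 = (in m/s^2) 10.46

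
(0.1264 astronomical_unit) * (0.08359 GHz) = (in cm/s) 1.581e+20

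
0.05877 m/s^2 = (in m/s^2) 0.05877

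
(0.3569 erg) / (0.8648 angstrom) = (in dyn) 4.127e+07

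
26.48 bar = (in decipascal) 2.648e+07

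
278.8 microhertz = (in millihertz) 0.2788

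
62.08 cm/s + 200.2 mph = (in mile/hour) 201.6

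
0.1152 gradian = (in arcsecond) 373.2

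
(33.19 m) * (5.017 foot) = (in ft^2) 546.3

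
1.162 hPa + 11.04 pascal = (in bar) 0.001272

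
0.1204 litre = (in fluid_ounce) 4.071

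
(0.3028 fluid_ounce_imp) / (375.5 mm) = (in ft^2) 0.0002466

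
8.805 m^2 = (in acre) 0.002176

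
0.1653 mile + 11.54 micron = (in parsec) 8.621e-15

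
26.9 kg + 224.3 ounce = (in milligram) 3.326e+07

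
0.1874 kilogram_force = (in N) 1.838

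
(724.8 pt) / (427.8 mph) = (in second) 0.001337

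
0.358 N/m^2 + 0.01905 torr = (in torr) 0.02174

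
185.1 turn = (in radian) 1163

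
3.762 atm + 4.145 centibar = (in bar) 3.853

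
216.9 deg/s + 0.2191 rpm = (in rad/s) 3.809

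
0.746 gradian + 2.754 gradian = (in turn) 0.00875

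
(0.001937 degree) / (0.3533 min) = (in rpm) 1.523e-05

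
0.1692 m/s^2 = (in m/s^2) 0.1692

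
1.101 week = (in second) 6.659e+05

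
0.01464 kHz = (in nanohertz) 1.464e+10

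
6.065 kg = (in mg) 6.065e+06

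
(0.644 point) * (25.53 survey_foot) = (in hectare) 1.768e-07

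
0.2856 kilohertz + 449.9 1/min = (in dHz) 2931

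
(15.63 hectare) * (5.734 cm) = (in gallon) 2.368e+06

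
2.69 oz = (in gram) 76.26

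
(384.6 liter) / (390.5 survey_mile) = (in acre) 1.512e-10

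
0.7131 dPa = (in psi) 1.034e-05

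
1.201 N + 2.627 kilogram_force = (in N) 26.96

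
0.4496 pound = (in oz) 7.194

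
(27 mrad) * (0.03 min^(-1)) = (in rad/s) 1.35e-05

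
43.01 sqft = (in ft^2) 43.01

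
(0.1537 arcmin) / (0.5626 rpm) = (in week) 1.255e-09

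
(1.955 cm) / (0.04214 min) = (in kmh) 0.02784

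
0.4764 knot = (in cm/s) 24.51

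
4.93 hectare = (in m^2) 4.93e+04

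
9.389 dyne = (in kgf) 9.574e-06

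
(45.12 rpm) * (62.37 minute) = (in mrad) 1.768e+07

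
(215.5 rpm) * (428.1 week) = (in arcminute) 2.009e+13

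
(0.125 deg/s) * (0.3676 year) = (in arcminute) 8.694e+07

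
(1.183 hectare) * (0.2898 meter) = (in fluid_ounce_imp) 1.207e+08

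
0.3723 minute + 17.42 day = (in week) 2.489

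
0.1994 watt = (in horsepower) 0.0002674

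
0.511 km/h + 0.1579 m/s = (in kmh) 1.079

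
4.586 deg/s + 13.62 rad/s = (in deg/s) 785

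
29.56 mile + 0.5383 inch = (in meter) 4.757e+04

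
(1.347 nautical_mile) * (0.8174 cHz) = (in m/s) 20.39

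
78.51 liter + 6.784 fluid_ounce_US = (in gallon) 20.79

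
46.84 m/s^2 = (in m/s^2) 46.84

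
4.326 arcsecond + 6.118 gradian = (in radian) 0.09612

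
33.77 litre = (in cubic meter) 0.03377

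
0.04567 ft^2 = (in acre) 1.048e-06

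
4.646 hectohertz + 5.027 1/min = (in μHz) 4.647e+08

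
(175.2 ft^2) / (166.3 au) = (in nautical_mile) 3.533e-16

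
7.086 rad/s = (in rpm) 67.67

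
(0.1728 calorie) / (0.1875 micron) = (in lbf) 8.669e+05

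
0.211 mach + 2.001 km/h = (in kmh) 260.6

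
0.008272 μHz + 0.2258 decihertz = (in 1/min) 1.355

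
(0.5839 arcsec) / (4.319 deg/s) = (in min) 6.259e-07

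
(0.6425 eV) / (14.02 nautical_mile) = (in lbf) 8.913e-25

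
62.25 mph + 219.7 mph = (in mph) 281.9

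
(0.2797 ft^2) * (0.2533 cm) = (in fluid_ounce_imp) 2.317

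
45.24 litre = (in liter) 45.24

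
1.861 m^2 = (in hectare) 0.0001861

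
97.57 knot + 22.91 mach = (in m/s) 7851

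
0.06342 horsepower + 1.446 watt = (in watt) 48.74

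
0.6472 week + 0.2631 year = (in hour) 2413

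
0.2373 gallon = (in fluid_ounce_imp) 31.61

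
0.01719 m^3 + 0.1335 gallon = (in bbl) 0.1113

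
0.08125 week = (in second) 4.914e+04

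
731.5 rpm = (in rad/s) 76.6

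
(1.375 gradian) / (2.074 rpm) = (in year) 3.153e-09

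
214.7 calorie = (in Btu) 0.8514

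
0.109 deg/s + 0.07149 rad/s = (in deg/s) 4.205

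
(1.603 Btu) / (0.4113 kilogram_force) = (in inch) 1.651e+04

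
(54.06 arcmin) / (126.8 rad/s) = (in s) 0.000124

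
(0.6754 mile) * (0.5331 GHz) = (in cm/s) 5.795e+13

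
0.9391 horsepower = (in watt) 700.3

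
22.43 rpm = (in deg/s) 134.6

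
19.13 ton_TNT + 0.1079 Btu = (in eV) 4.996e+29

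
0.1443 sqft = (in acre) 3.313e-06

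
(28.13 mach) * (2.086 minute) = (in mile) 744.9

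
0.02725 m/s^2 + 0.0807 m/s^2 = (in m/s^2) 0.1079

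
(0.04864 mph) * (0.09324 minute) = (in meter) 0.1216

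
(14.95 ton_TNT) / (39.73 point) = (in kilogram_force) 4.551e+11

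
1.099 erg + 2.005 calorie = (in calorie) 2.005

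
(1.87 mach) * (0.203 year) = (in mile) 2.533e+06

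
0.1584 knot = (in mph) 0.1823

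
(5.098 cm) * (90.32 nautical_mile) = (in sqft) 9.179e+04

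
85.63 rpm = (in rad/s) 8.967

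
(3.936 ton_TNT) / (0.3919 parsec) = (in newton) 1.362e-06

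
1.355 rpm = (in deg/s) 8.13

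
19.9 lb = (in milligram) 9.026e+06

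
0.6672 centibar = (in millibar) 6.672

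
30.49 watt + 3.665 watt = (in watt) 34.16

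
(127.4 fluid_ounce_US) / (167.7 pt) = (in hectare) 6.369e-06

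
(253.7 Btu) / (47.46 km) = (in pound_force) 1.268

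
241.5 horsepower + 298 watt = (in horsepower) 241.9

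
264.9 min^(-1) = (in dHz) 44.15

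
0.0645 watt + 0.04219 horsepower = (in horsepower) 0.04228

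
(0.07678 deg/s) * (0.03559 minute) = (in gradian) 0.1822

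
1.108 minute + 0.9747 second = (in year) 2.139e-06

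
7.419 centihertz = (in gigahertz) 7.419e-11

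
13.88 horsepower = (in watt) 1.035e+04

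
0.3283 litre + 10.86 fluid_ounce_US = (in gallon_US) 0.1716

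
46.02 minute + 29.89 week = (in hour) 5022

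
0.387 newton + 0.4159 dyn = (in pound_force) 0.087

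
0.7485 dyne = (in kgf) 7.633e-07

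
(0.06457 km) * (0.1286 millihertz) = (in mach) 2.439e-05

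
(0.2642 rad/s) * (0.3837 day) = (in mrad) 8.759e+06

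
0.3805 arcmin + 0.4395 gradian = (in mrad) 7.014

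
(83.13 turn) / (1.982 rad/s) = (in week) 0.0004357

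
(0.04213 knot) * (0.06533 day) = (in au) 8.178e-10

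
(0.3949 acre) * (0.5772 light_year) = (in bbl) 5.489e+19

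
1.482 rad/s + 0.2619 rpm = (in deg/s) 86.48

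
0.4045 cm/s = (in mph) 0.009048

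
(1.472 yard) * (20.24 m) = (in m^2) 27.24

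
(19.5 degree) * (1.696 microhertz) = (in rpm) 5.512e-06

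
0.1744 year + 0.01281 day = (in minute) 9.168e+04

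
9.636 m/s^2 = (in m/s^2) 9.636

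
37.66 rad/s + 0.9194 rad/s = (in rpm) 368.4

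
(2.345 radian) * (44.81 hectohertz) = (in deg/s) 6.021e+05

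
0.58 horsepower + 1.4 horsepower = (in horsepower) 1.98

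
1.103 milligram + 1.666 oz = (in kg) 0.04723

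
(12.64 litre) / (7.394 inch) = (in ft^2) 0.7244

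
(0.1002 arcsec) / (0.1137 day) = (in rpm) 4.722e-10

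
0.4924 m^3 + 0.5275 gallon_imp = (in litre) 494.8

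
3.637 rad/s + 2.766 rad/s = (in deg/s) 366.9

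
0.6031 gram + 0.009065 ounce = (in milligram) 860.1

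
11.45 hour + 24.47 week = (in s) 1.484e+07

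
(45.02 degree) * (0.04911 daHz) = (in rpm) 3.685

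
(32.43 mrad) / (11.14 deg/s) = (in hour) 4.633e-05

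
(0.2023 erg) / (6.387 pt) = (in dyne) 0.8978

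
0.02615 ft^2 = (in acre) 6.003e-07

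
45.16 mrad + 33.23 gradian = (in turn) 0.09026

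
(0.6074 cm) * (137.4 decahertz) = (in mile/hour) 18.67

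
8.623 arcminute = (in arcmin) 8.623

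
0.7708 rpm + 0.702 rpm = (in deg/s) 8.837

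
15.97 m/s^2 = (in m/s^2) 15.97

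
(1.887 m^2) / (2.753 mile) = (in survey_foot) 0.001397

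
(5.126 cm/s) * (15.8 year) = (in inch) 1.006e+09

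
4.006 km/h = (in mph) 2.489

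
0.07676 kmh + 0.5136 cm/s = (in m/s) 0.02646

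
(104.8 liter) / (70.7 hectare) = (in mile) 9.211e-11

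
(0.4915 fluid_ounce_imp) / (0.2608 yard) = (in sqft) 0.0006303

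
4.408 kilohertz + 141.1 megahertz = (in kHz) 1.411e+05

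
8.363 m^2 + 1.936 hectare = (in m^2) 1.937e+04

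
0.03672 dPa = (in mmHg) 2.754e-05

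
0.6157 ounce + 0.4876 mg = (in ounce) 0.6157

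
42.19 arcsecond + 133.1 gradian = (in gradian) 133.1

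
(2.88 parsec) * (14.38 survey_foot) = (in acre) 9.625e+13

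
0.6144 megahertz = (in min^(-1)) 3.686e+07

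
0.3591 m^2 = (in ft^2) 3.865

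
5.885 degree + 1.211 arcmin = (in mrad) 103.1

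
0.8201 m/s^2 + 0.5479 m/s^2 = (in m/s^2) 1.368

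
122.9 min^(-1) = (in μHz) 2.048e+06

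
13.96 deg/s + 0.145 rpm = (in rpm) 2.472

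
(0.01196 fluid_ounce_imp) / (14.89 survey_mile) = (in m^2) 1.418e-11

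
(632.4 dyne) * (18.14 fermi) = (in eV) 716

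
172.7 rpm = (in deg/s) 1036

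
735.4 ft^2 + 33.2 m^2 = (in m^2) 101.5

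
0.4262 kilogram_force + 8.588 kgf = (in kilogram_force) 9.014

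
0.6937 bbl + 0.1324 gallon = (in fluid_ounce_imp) 3899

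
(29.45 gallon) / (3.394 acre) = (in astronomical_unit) 5.426e-17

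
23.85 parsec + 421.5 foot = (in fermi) 7.359e+32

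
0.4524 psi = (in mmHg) 23.4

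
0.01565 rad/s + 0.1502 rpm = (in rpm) 0.2996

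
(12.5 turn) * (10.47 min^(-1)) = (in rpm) 130.9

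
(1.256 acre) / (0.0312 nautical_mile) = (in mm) 8.797e+04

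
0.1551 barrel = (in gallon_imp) 5.424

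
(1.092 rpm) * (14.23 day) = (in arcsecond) 2.9e+10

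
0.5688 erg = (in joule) 5.688e-08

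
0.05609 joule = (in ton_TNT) 1.341e-11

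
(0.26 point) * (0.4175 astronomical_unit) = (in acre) 1416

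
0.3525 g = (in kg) 0.0003525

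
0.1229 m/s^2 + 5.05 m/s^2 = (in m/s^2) 5.173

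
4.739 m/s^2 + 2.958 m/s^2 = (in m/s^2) 7.697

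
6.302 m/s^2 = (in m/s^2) 6.302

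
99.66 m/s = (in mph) 222.9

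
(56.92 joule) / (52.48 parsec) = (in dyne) 3.515e-12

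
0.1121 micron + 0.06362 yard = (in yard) 0.06362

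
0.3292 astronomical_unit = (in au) 0.3292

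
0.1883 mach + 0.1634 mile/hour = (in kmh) 231.1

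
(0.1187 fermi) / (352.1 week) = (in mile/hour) 1.247e-24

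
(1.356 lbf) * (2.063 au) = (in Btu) 1.764e+09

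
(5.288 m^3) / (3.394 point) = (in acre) 1.091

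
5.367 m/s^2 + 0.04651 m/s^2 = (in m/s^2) 5.414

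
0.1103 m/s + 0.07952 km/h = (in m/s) 0.1324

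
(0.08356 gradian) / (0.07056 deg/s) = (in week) 1.762e-06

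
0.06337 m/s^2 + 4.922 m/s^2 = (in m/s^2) 4.985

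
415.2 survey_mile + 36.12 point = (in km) 668.2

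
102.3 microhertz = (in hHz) 1.023e-06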